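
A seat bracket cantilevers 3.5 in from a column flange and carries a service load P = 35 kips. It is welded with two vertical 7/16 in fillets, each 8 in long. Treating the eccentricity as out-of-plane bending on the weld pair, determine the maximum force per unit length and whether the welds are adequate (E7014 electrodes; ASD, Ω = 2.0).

f_max ≈ 6.14 kip/in; adequate

E70XX → F_EXX = 70 ksi.
L_w = 2 × 8 = 16 in; section modulus (unit throat) S = 2 × L²/6 = 21.33 in².
Direct shear f_v = P/L_w = 35/16 = 2.188 kip/in.
Moment M = P × e = 35 × 3.5 = 122.5 kip·in; bending f_b = M/S = 5.742 kip/in.
f_max = √(f_v² + f_b²) = √(2.188² + 5.742²) = 6.145 kip/in.
r_n/Ω = (1/2.0) × 0.6 × 70 × (0.707 × 0.4375) = 6.496 kip/in → adequate.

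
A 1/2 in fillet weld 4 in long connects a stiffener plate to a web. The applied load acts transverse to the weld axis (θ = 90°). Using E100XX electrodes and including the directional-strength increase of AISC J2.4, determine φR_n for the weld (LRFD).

E100XX → F_EXX = 100 ksi.
t_e = 0.707 × 0.5 = 0.3535 in; A_we = 0.3535 × 4 = 1.414 in².
Directional factor: 1.0 + 0.5 sin^1.5(90°) = 1.5.
F_nw = 0.6 × 100 × 1.5 = 90 ksi.
φR_n = 0.75 × 90 × 1.414 = 95.44 kips.

φR_n ≈ 95.4 kips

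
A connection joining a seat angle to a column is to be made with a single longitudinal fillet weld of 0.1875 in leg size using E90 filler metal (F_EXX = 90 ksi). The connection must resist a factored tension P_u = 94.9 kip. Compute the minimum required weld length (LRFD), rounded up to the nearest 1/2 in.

Throat t_e = 0.707 × 0.1875 = 0.1326 in.
φr_n = 0.75 × 0.6 × 90 × 0.1326 = 5.369 kip/in.
L_req = P_u / φr_n = 94.9 / 5.369 = 17.68 in total.
Round up → use L = 18 in.

L = 18 in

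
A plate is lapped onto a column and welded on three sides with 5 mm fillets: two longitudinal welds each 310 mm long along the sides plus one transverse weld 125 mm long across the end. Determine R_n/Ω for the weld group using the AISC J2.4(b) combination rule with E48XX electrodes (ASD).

R_n/Ω ≈ 379 kN

E48XX → F_EXX = 480 MPa.
t_e = 0.707 × 5 = 3.535 mm.
R_nwl = 0.6 × 480 × 3.535 × 620 × 10⁻³ = 631.2 kN (longitudinal, 2 welds).
R_nwt = 0.6 × 480 × 3.535 × 125 × 10⁻³ = 127.3 kN (transverse, base value).
(i) R_nwl + R_nwt = 758.5 kN; (ii) 0.85 R_nwl + 1.5 R_nwt = 727.4 kN.
R_n = max = 758.5 kN [governs: (i)]; R_n/Ω = 379.2 kN.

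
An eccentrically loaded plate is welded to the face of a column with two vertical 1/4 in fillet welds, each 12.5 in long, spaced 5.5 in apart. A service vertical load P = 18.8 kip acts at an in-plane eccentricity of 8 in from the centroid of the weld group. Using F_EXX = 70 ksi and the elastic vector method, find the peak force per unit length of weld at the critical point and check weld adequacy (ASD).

f_max ≈ 2.4 kip/in; adequate

Total weld length L_w = 25 in. Treat welds as unit-width lines.
Polar moment about centroid: J = 2[d³/12 + d(b/2)²] = 2[12.5³/12 + 12.5×2.75²] = 514.6 in³.
Direct shear f_v = P/L_w = 18.8 / 25 = 0.752 kip/in (vertical).
Torsion M = P·e = 18.8 × 8 = 150.4 kip·in.
Critical point at (x, y) = (2.75, 6.25) from centroid. f_tx = M·y/J = 1.827 kip/in; f_ty = M·x/J = 0.8038 kip/in.
Resultant f_max = √[f_tx² + (f_v + f_ty)²] = √[1.827² + (0.752 + 0.8038)²] = 2.399 kip/in.
Capacity per unit length: r_n/Ω = (1/2.0) × 0.6 × 70 × (0.707 × 0.25) = 3.712 kip/in.
2.399 ≤ 3.712 → adequate.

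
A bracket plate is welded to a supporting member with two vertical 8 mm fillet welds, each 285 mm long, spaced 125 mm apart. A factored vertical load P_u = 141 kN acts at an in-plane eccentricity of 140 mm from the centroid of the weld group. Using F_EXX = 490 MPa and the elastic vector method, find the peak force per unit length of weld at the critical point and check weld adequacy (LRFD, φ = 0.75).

f_max ≈ 645 N/mm; adequate

Total weld length L_w = 570 mm. Treat welds as unit-width lines.
Polar moment about centroid: J = 2[d³/12 + d(b/2)²] = 2[285³/12 + 285×62.5²] = 6085000 mm³.
Direct shear f_v = P/L_w = 141×10³ / 570 = 247.4 N/mm (vertical).
Torsion M = P·e = 141×10³ × 140 = 19740000 N·mm.
Critical point at (x, y) = (62.5, 142.5) from centroid. f_tx = M·y/J = 462.3 N/mm; f_ty = M·x/J = 202.8 N/mm.
Resultant f_max = √[f_tx² + (f_v + f_ty)²] = √[462.3² + (247.4 + 202.8)²] = 645.2 N/mm.
Capacity per unit length: φr_n = 0.75 × 0.6 × 490 × (0.707 × 8) = 1247 N/mm.
645.2 ≤ 1247 → adequate.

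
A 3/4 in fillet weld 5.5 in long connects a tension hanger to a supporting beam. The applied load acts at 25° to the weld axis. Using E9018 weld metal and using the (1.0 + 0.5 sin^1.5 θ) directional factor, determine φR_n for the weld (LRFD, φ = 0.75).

φR_n ≈ 134 kip

E90XX → F_EXX = 90 ksi.
t_e = 0.707 × 0.75 = 0.5302 in; A_we = 0.5302 × 5.5 = 2.916 in².
Directional factor: 1.0 + 0.5 sin^1.5(25°) = 1.137.
F_nw = 0.6 × 90 × 1.137 = 61.42 ksi.
φR_n = 0.75 × 61.42 × 2.916 = 134.3 kip.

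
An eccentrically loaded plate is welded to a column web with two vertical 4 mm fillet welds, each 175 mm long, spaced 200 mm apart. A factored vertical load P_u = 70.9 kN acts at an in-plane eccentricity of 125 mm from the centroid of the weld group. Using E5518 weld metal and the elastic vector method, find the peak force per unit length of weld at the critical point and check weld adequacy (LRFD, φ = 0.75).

E55XX → F_EXX = 550 MPa.
Total weld length L_w = 350 mm. Treat welds as unit-width lines.
Polar moment about centroid: J = 2[d³/12 + d(b/2)²] = 2[175³/12 + 175×100²] = 4393000 mm³.
Direct shear f_v = P/L_w = 70.9×10³ / 350 = 202.6 N/mm (vertical).
Torsion M = P·e = 70.9×10³ × 125 = 8862500 N·mm.
Critical point at (x, y) = (100, 87.5) from centroid. f_tx = M·y/J = 176.5 N/mm; f_ty = M·x/J = 201.7 N/mm.
Resultant f_max = √[f_tx² + (f_v + f_ty)²] = √[176.5² + (202.6 + 201.7)²] = 441.2 N/mm.
Capacity per unit length: φr_n = 0.75 × 0.6 × 550 × (0.707 × 4) = 699.9 N/mm.
441.2 ≤ 699.9 → adequate.

f_max ≈ 441 N/mm; adequate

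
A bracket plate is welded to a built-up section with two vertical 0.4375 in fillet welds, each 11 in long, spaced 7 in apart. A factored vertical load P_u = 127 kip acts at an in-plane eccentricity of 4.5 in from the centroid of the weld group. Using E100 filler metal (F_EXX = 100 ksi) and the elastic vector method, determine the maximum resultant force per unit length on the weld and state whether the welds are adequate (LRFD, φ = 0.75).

Total weld length L_w = 22 in. Treat welds as unit-width lines.
Polar moment about centroid: J = 2[d³/12 + d(b/2)²] = 2[11³/12 + 11×3.5²] = 491.3 in³.
Direct shear f_v = P/L_w = 127 / 22 = 5.773 kip/in (vertical).
Torsion M = P·e = 127 × 4.5 = 571.5 kip·in.
Critical point at (x, y) = (3.5, 5.5) from centroid. f_tx = M·y/J = 6.397 kip/in; f_ty = M·x/J = 4.071 kip/in.
Resultant f_max = √[f_tx² + (f_v + f_ty)²] = √[6.397² + (5.773 + 4.071)²] = 11.74 kip/in.
Capacity per unit length: φr_n = 0.75 × 0.6 × 100 × (0.707 × 0.4375) = 13.92 kip/in.
11.74 ≤ 13.92 → adequate.

f_max ≈ 11.7 kip/in; adequate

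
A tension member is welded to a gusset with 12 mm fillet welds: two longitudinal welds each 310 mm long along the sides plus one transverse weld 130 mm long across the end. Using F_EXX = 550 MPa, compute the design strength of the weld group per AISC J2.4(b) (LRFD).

t_e = 0.707 × 12 = 8.484 mm.
R_nwl = 0.6 × 550 × 8.484 × 620 × 10⁻³ = 1736 kN (longitudinal, 2 welds).
R_nwt = 0.6 × 550 × 8.484 × 130 × 10⁻³ = 364 kN (transverse, base value).
(i) R_nwl + R_nwt = 2100 kN; (ii) 0.85 R_nwl + 1.5 R_nwt = 2021 kN.
R_n = max = 2100 kN [governs: (i)]; φR_n = 1575 kN.

φR_n ≈ 1570 kN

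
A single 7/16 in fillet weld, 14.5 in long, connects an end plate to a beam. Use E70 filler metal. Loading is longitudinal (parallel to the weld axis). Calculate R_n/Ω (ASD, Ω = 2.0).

R_n/Ω ≈ 94.2 kips

E70XX → F_EXX = 70 ksi.
Effective throat t_e = 0.707 × 0.4375 = 0.3093 in.
Total length L = 14.5 in; A_we = 0.3093 × 14.5 = 4.485 in².
F_nw = 0.6 F_EXX = 0.6 × 70 = 42 ksi.
R_n = 42 × 4.485 = 188.4 kips; R_n/Ω = 188.4/2.0 = 94.19 kips.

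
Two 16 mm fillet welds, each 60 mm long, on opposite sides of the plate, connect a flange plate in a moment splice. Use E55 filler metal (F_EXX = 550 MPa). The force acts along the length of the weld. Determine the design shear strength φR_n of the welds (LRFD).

Effective throat t_e = 0.707 × 16 = 11.31 mm.
Total length L = 120 mm; A_we = 11.31 × 120 = 1357 mm².
F_nw = 0.6 F_EXX = 0.6 × 550 = 330 MPa.
φR_n = 0.75 × 330 × 1357 × 10⁻³ = 336 kN.

φR_n ≈ 336 kN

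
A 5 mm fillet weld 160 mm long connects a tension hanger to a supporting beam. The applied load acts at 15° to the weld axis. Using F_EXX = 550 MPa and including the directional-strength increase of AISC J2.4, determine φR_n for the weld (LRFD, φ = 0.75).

t_e = 0.707 × 5 = 3.535 mm; A_we = 3.535 × 160 = 565.6 mm².
Directional factor: 1.0 + 0.5 sin^1.5(15°) = 1.066.
F_nw = 0.6 × 550 × 1.066 = 351.7 MPa.
φR_n = 0.75 × 351.7 × 565.6 × 10⁻³ = 149.2 kN.

φR_n ≈ 149 kN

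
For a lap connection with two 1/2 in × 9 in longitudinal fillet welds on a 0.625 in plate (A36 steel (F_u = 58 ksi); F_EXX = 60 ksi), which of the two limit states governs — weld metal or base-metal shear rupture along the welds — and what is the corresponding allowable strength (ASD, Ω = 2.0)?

t_e = 0.707 × 0.5 = 0.3535 in; L = 18 in.
Weld metal: R_n/Ω = (1/2.0) × 0.6 × 60 × 0.3535 × 18 = 114.5 kips.
Base metal (shear rupture): R_n/Ω = (1/2.0) × 0.6 × 58 × 0.625 × 18 = 195.8 kips.
Governing: weld metal.

R_n/Ω ≈ 115 kips (weld metal governs)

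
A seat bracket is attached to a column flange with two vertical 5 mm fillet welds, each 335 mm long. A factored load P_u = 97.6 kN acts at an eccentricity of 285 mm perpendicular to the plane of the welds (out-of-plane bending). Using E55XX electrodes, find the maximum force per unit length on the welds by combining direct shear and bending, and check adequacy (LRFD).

f_max ≈ 758 N/mm; adequate

E55XX → F_EXX = 550 MPa.
L_w = 2 × 335 = 670 mm; section modulus (unit throat) S = 2 × L²/6 = 37410 mm².
Direct shear f_v = P/L_w = 97.6×10³/670 = 145.7 N/mm.
Moment M = P × e = 97.6×10³ × 285 = 27816000 N·mm; bending f_b = M/S = 743.6 N/mm.
f_max = √(f_v² + f_b²) = √(145.7² + 743.6²) = 757.7 N/mm.
φr_n = 0.75 × 0.6 × 550 × (0.707 × 5) = 874.9 N/mm → adequate.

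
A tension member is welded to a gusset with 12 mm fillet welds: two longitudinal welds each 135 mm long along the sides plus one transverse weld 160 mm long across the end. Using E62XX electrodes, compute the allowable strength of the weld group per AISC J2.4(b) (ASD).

E62XX → F_EXX = 620 MPa.
t_e = 0.707 × 12 = 8.484 mm.
R_nwl = 0.6 × 620 × 8.484 × 270 × 10⁻³ = 852.1 kN (longitudinal, 2 welds).
R_nwt = 0.6 × 620 × 8.484 × 160 × 10⁻³ = 505 kN (transverse, base value).
(i) R_nwl + R_nwt = 1357 kN; (ii) 0.85 R_nwl + 1.5 R_nwt = 1482 kN.
R_n = max = 1482 kN [governs: (ii)]; R_n/Ω = 740.9 kN.

R_n/Ω ≈ 741 kN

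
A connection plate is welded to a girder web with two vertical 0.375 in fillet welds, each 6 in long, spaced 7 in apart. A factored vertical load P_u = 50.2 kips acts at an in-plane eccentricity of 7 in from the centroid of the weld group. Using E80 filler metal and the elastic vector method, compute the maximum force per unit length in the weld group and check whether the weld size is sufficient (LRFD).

E80XX → F_EXX = 80 ksi.
Total weld length L_w = 12 in. Treat welds as unit-width lines.
Polar moment about centroid: J = 2[d³/12 + d(b/2)²] = 2[6³/12 + 6×3.5²] = 183 in³.
Direct shear f_v = P/L_w = 50.2 / 12 = 4.183 kip/in (vertical).
Torsion M = P·e = 50.2 × 7 = 351.4 kip·in.
Critical point at (x, y) = (3.5, 3) from centroid. f_tx = M·y/J = 5.761 kip/in; f_ty = M·x/J = 6.721 kip/in.
Resultant f_max = √[f_tx² + (f_v + f_ty)²] = √[5.761² + (4.183 + 6.721)²] = 12.33 kip/in.
Capacity per unit length: φr_n = 0.75 × 0.6 × 80 × (0.707 × 0.375) = 9.544 kip/in.
12.33 > 9.544 → NOT adequate.

f_max ≈ 12.3 kip/in; NOT adequate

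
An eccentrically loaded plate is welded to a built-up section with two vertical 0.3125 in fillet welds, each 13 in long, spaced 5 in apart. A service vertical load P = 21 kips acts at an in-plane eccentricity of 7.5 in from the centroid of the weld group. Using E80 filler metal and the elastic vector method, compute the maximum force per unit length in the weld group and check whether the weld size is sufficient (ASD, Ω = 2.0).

E80XX → F_EXX = 80 ksi.
Total weld length L_w = 26 in. Treat welds as unit-width lines.
Polar moment about centroid: J = 2[d³/12 + d(b/2)²] = 2[13³/12 + 13×2.5²] = 528.7 in³.
Direct shear f_v = P/L_w = 21 / 26 = 0.8077 kip/in (vertical).
Torsion M = P·e = 21 × 7.5 = 157.5 kip·in.
Critical point at (x, y) = (2.5, 6.5) from centroid. f_tx = M·y/J = 1.936 kip/in; f_ty = M·x/J = 0.7448 kip/in.
Resultant f_max = √[f_tx² + (f_v + f_ty)²] = √[1.936² + (0.8077 + 0.7448)²] = 2.482 kip/in.
Capacity per unit length: r_n/Ω = (1/2.0) × 0.6 × 80 × (0.707 × 0.3125) = 5.302 kip/in.
2.482 ≤ 5.302 → adequate.

f_max ≈ 2.48 kip/in; adequate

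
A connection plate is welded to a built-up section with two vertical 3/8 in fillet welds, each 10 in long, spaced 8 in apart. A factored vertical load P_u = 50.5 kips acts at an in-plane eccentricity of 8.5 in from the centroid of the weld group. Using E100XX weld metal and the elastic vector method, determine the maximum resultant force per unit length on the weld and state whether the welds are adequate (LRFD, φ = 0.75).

f_max ≈ 7.49 kip/in; adequate

E100XX → F_EXX = 100 ksi.
Total weld length L_w = 20 in. Treat welds as unit-width lines.
Polar moment about centroid: J = 2[d³/12 + d(b/2)²] = 2[10³/12 + 10×4²] = 486.7 in³.
Direct shear f_v = P/L_w = 50.5 / 20 = 2.525 kip/in (vertical).
Torsion M = P·e = 50.5 × 8.5 = 429.25 kip·in.
Critical point at (x, y) = (4, 5) from centroid. f_tx = M·y/J = 4.41 kip/in; f_ty = M·x/J = 3.528 kip/in.
Resultant f_max = √[f_tx² + (f_v + f_ty)²] = √[4.41² + (2.525 + 3.528)²] = 7.489 kip/in.
Capacity per unit length: φr_n = 0.75 × 0.6 × 100 × (0.707 × 0.375) = 11.93 kip/in.
7.489 ≤ 11.93 → adequate.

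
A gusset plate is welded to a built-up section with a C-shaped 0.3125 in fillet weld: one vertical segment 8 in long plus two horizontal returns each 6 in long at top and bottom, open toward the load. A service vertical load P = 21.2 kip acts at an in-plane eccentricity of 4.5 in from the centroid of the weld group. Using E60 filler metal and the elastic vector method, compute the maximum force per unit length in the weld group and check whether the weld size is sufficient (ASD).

f_max ≈ 2.63 kip/in; adequate

E60XX → F_EXX = 60 ksi.
Total weld length L_w = 20 in. Treat welds as unit-width lines.
Centroid: x̄ = 2×6×3 / 20 = 1.8 in from the vertical weld.
Polar moment about centroid: J = I_x + I_y = [8³/12 + 2×6×4²] + [8×1.8² + 2(6³/12 + 6×1.2²)] = 313.9 in³.
Direct shear f_v = P/L_w = 21.2 / 20 = 1.06 kip/in (vertical).
Torsion M = P·e = 21.2 × 4.5 = 95.4 kip·in.
Critical point at (x, y) = (4.2, 4) from centroid. f_tx = M·y/J = 1.216 kip/in; f_ty = M·x/J = 1.277 kip/in.
Resultant f_max = √[f_tx² + (f_v + f_ty)²] = √[1.216² + (1.06 + 1.277)²] = 2.634 kip/in.
Capacity per unit length: r_n/Ω = (1/2.0) × 0.6 × 60 × (0.707 × 0.3125) = 3.977 kip/in.
2.634 ≤ 3.977 → adequate.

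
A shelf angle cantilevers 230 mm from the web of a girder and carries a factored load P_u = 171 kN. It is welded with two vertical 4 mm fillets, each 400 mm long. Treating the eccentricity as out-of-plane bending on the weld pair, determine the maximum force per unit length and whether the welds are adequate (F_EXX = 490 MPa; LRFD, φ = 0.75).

L_w = 2 × 400 = 800 mm; section modulus (unit throat) S = 2 × L²/6 = 53330 mm².
Direct shear f_v = P/L_w = 171×10³/800 = 213.8 N/mm.
Moment M = P × e = 171×10³ × 230 = 39330000 N·mm; bending f_b = M/S = 737.4 N/mm.
f_max = √(f_v² + f_b²) = √(213.8² + 737.4²) = 767.8 N/mm.
φr_n = 0.75 × 0.6 × 490 × (0.707 × 4) = 623.6 N/mm → NOT adequate.

f_max ≈ 768 N/mm; NOT adequate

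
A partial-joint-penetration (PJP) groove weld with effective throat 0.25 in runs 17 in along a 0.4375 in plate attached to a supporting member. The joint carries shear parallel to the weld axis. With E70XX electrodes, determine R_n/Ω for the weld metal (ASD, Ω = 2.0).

R_n/Ω ≈ 89.2 kips

E70XX → F_EXX = 70 ksi.
Effective throat (given) t_e = 0.25 in.
A_we = 0.25 × 17 = 4.25 in².
F_nw = 0.6 F_EXX = 42 ksi.
R_n/Ω = (42 × 4.25) / 2.0 = 89.25 kips.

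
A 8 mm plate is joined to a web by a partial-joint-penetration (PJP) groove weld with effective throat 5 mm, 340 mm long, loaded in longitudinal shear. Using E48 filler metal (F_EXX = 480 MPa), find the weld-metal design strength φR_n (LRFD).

φR_n ≈ 367 kN

Effective throat (given) t_e = 5 mm.
A_we = 5 × 340 = 1700 mm².
F_nw = 0.6 F_EXX = 288 MPa.
φR_n = 0.75 × 288 × 1700 × 10⁻³ = 367.2 kN.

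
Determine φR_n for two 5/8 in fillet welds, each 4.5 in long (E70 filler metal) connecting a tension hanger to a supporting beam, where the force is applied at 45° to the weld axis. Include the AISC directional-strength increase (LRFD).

φR_n ≈ 163 kip

E70XX → F_EXX = 70 ksi.
t_e = 0.707 × 0.625 = 0.4419 in; A_we = 0.4419 × 9 = 3.977 in².
Directional factor: 1.0 + 0.5 sin^1.5(45°) = 1.297.
F_nw = 0.6 × 70 × 1.297 = 54.49 ksi.
φR_n = 0.75 × 54.49 × 3.977 = 162.5 kip.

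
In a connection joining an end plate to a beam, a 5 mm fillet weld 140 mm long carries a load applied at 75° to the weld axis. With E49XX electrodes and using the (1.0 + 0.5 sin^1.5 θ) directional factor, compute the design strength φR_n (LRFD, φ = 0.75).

φR_n ≈ 161 kN

E49XX → F_EXX = 490 MPa.
t_e = 0.707 × 5 = 3.535 mm; A_we = 3.535 × 140 = 494.9 mm².
Directional factor: 1.0 + 0.5 sin^1.5(75°) = 1.475.
F_nw = 0.6 × 490 × 1.475 = 433.6 MPa.
φR_n = 0.75 × 433.6 × 494.9 × 10⁻³ = 160.9 kN.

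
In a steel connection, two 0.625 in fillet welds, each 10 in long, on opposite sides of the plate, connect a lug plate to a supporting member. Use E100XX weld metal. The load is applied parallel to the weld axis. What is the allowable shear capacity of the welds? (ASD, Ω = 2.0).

R_n/Ω ≈ 265 kips

E100XX → F_EXX = 100 ksi.
Effective throat t_e = 0.707 × 0.625 = 0.4419 in.
Total length L = 20 in; A_we = 0.4419 × 20 = 8.837 in².
F_nw = 0.6 F_EXX = 0.6 × 100 = 60 ksi.
R_n = 60 × 8.837 = 530.2 kips; R_n/Ω = 530.2/2.0 = 265.1 kips.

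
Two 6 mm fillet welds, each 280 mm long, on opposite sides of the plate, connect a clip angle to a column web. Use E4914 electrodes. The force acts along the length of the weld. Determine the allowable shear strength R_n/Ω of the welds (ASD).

R_n/Ω ≈ 349 kN

E49XX → F_EXX = 490 MPa.
Effective throat t_e = 0.707 × 6 = 4.242 mm.
Total length L = 560 mm; A_we = 4.242 × 560 = 2376 mm².
F_nw = 0.6 F_EXX = 0.6 × 490 = 294 MPa.
R_n = 294 × 2376 × 10⁻³ = 698.4 kN; R_n/Ω = 698.4/2.0 = 349.2 kN.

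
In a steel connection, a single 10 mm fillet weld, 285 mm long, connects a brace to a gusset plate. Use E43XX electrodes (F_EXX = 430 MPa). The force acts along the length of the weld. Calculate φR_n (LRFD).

φR_n ≈ 390 kN

Effective throat t_e = 0.707 × 10 = 7.07 mm.
Total length L = 285 mm; A_we = 7.07 × 285 = 2015 mm².
F_nw = 0.6 F_EXX = 0.6 × 430 = 258 MPa.
φR_n = 0.75 × 258 × 2015 × 10⁻³ = 389.9 kN.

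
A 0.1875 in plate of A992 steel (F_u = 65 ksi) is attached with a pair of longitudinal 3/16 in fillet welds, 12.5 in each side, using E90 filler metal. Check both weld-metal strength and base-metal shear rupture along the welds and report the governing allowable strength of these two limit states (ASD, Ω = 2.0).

R_n/Ω ≈ 89.5 kips (weld metal governs)

E90XX → F_EXX = 90 ksi.
t_e = 0.707 × 0.1875 = 0.1326 in; L = 25 in.
Weld metal: R_n/Ω = (1/2.0) × 0.6 × 90 × 0.1326 × 25 = 89.48 kips.
Base metal (shear rupture): R_n/Ω = (1/2.0) × 0.6 × 65 × 0.1875 × 25 = 91.41 kips.
Governing: weld metal.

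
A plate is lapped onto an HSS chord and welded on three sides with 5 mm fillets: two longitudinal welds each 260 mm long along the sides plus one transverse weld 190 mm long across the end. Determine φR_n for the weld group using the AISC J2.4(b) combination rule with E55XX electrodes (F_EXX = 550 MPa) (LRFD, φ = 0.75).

φR_n ≈ 636 kN

t_e = 0.707 × 5 = 3.535 mm.
R_nwl = 0.6 × 550 × 3.535 × 520 × 10⁻³ = 606.6 kN (longitudinal, 2 welds).
R_nwt = 0.6 × 550 × 3.535 × 190 × 10⁻³ = 221.6 kN (transverse, base value).
(i) R_nwl + R_nwt = 828.3 kN; (ii) 0.85 R_nwl + 1.5 R_nwt = 848.1 kN.
R_n = max = 848.1 kN [governs: (ii)]; φR_n = 636.1 kN.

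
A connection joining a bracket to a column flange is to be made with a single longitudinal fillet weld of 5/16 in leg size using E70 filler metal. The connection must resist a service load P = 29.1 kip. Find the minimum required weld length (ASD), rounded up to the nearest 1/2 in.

L = 6.5 in

E70XX → F_EXX = 70 ksi.
Throat t_e = 0.707 × 0.3125 = 0.2209 in.
r_n/Ω = (0.6 × 70 × 0.2209) / 2.0 = 4.64 kip/in.
L_req = P / (r_n/Ω) = 29.1 / 4.64 = 6.272 in total.
Round up → use L = 6.5 in.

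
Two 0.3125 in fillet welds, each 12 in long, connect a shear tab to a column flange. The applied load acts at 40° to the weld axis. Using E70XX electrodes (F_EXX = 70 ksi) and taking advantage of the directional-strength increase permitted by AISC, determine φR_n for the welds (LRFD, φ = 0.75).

φR_n ≈ 210 kips

t_e = 0.707 × 0.3125 = 0.2209 in; A_we = 0.2209 × 24 = 5.302 in².
Directional factor: 1.0 + 0.5 sin^1.5(40°) = 1.258.
F_nw = 0.6 × 70 × 1.258 = 52.82 ksi.
φR_n = 0.75 × 52.82 × 5.302 = 210.1 kips.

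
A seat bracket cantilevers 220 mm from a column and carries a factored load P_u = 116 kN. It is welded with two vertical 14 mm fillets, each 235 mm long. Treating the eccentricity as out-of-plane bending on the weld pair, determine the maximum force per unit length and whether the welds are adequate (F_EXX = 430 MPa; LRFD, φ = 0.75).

f_max ≈ 1410 N/mm; adequate

L_w = 2 × 235 = 470 mm; section modulus (unit throat) S = 2 × L²/6 = 18410 mm².
Direct shear f_v = P/L_w = 116×10³/470 = 246.8 N/mm.
Moment M = P × e = 116×10³ × 220 = 25520000 N·mm; bending f_b = M/S = 1386 N/mm.
f_max = √(f_v² + f_b²) = √(246.8² + 1386²) = 1408 N/mm.
φr_n = 0.75 × 0.6 × 430 × (0.707 × 14) = 1915 N/mm → adequate.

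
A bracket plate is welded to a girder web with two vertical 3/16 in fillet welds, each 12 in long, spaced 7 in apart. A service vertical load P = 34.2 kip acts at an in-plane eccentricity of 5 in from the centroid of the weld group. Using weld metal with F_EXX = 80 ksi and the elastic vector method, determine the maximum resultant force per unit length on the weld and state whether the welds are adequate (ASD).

f_max ≈ 3.02 kip/in; adequate

Total weld length L_w = 24 in. Treat welds as unit-width lines.
Polar moment about centroid: J = 2[d³/12 + d(b/2)²] = 2[12³/12 + 12×3.5²] = 582 in³.
Direct shear f_v = P/L_w = 34.2 / 24 = 1.425 kip/in (vertical).
Torsion M = P·e = 34.2 × 5 = 171 kip·in.
Critical point at (x, y) = (3.5, 6) from centroid. f_tx = M·y/J = 1.763 kip/in; f_ty = M·x/J = 1.028 kip/in.
Resultant f_max = √[f_tx² + (f_v + f_ty)²] = √[1.763² + (1.425 + 1.028)²] = 3.021 kip/in.
Capacity per unit length: r_n/Ω = (1/2.0) × 0.6 × 80 × (0.707 × 0.1875) = 3.181 kip/in.
3.021 ≤ 3.181 → adequate.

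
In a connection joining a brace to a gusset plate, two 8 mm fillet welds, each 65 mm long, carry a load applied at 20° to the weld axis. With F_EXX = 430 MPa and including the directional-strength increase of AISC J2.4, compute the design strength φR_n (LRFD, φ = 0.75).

φR_n ≈ 157 kN

t_e = 0.707 × 8 = 5.656 mm; A_we = 5.656 × 130 = 735.3 mm².
Directional factor: 1.0 + 0.5 sin^1.5(20°) = 1.1.
F_nw = 0.6 × 430 × 1.1 = 283.8 MPa.
φR_n = 0.75 × 283.8 × 735.3 × 10⁻³ = 156.5 kN.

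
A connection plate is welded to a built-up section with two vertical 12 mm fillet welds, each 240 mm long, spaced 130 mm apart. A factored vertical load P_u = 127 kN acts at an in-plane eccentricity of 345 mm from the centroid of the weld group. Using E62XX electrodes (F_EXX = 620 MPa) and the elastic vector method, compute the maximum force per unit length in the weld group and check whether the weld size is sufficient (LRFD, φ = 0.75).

f_max ≈ 1520 N/mm; adequate

Total weld length L_w = 480 mm. Treat welds as unit-width lines.
Polar moment about centroid: J = 2[d³/12 + d(b/2)²] = 2[240³/12 + 240×65²] = 4332000 mm³.
Direct shear f_v = P/L_w = 127×10³ / 480 = 264.6 N/mm (vertical).
Torsion M = P·e = 127×10³ × 345 = 43815000 N·mm.
Critical point at (x, y) = (65, 120) from centroid. f_tx = M·y/J = 1214 N/mm; f_ty = M·x/J = 657.4 N/mm.
Resultant f_max = √[f_tx² + (f_v + f_ty)²] = √[1214² + (264.6 + 657.4)²] = 1524 N/mm.
Capacity per unit length: φr_n = 0.75 × 0.6 × 620 × (0.707 × 12) = 2367 N/mm.
1524 ≤ 2367 → adequate.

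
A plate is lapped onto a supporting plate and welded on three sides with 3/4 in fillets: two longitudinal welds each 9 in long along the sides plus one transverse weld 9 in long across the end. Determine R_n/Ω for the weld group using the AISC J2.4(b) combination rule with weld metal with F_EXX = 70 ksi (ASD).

R_n/Ω ≈ 321 kip

t_e = 0.707 × 0.75 = 0.5302 in.
R_nwl = 0.6 × 70 × 0.5302 × 18 = 400.9 kip (longitudinal, 2 welds).
R_nwt = 0.6 × 70 × 0.5302 × 9 = 200.4 kip (transverse, base value).
(i) R_nwl + R_nwt = 601.3 kip; (ii) 0.85 R_nwl + 1.5 R_nwt = 641.4 kip.
R_n = max = 641.4 kip [governs: (ii)]; R_n/Ω = 320.7 kip.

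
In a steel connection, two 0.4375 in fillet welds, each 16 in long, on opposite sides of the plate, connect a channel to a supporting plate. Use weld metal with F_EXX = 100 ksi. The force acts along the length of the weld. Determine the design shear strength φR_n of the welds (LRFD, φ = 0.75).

Effective throat t_e = 0.707 × 0.4375 = 0.3093 in.
Total length L = 32 in; A_we = 0.3093 × 32 = 9.898 in².
F_nw = 0.6 F_EXX = 0.6 × 100 = 60 ksi.
φR_n = 0.75 × 60 × 9.898 = 445.4 kip.

φR_n ≈ 445 kip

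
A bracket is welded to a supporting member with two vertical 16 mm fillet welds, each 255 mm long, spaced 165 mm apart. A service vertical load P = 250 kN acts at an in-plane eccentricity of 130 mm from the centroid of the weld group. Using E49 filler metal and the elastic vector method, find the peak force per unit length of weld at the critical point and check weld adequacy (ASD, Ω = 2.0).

E49XX → F_EXX = 490 MPa.
Total weld length L_w = 510 mm. Treat welds as unit-width lines.
Polar moment about centroid: J = 2[d³/12 + d(b/2)²] = 2[255³/12 + 255×82.5²] = 6235000 mm³.
Direct shear f_v = P/L_w = 250×10³ / 510 = 490.2 N/mm (vertical).
Torsion M = P·e = 250×10³ × 130 = 32500000 N·mm.
Critical point at (x, y) = (82.5, 127.5) from centroid. f_tx = M·y/J = 664.6 N/mm; f_ty = M·x/J = 430 N/mm.
Resultant f_max = √[f_tx² + (f_v + f_ty)²] = √[664.6² + (490.2 + 430)²] = 1135 N/mm.
Capacity per unit length: r_n/Ω = (1/2.0) × 0.6 × 490 × (0.707 × 16) = 1663 N/mm.
1135 ≤ 1663 → adequate.

f_max ≈ 1140 N/mm; adequate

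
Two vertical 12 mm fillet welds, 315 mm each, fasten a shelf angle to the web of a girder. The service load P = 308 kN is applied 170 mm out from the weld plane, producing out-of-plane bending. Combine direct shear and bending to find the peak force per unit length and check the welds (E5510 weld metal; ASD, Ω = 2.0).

f_max ≈ 1660 N/mm; NOT adequate

E55XX → F_EXX = 550 MPa.
L_w = 2 × 315 = 630 mm; section modulus (unit throat) S = 2 × L²/6 = 33080 mm².
Direct shear f_v = P/L_w = 308×10³/630 = 488.9 N/mm.
Moment M = P × e = 308×10³ × 170 = 52360000 N·mm; bending f_b = M/S = 1583 N/mm.
f_max = √(f_v² + f_b²) = √(488.9² + 1583²) = 1657 N/mm.
r_n/Ω = (1/2.0) × 0.6 × 550 × (0.707 × 12) = 1400 N/mm → NOT adequate.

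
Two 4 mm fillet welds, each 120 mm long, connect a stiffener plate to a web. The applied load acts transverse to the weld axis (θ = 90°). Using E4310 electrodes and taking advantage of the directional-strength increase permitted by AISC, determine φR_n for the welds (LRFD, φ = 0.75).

φR_n ≈ 197 kN

E43XX → F_EXX = 430 MPa.
t_e = 0.707 × 4 = 2.828 mm; A_we = 2.828 × 240 = 678.7 mm².
Directional factor: 1.0 + 0.5 sin^1.5(90°) = 1.5.
F_nw = 0.6 × 430 × 1.5 = 387 MPa.
φR_n = 0.75 × 387 × 678.7 × 10⁻³ = 197 kN.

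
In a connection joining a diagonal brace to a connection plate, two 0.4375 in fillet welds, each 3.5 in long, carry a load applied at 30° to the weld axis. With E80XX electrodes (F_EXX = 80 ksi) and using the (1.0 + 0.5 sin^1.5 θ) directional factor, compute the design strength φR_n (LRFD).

φR_n ≈ 91.7 kip

t_e = 0.707 × 0.4375 = 0.3093 in; A_we = 0.3093 × 7 = 2.165 in².
Directional factor: 1.0 + 0.5 sin^1.5(30°) = 1.177.
F_nw = 0.6 × 80 × 1.177 = 56.49 ksi.
φR_n = 0.75 × 56.49 × 2.165 = 91.73 kip.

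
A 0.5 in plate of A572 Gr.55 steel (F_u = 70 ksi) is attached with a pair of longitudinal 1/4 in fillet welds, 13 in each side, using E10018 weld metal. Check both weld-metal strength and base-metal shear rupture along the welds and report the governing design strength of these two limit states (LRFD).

φR_n ≈ 207 kip (weld metal governs)

E100XX → F_EXX = 100 ksi.
t_e = 0.707 × 0.25 = 0.1767 in; L = 26 in.
Weld metal: φR_n = 0.75 × 0.6 × 100 × 0.1767 × 26 = 206.8 kip.
Base metal (shear rupture): φR_n = 0.75 × 0.6 × 70 × 0.5 × 26 = 409.5 kip.
Governing: weld metal.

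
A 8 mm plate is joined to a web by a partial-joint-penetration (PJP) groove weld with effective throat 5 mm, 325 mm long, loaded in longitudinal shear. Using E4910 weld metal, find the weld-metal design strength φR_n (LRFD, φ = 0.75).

E49XX → F_EXX = 490 MPa.
Effective throat (given) t_e = 5 mm.
A_we = 5 × 325 = 1625 mm².
F_nw = 0.6 F_EXX = 294 MPa.
φR_n = 0.75 × 294 × 1625 × 10⁻³ = 358.3 kN.

φR_n ≈ 358 kN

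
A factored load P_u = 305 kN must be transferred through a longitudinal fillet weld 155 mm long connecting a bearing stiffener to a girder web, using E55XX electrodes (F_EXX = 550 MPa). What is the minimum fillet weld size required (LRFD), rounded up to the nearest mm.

w = 12 mm

Total weld length L = 155 mm.
Required throat t_e = P_u / (φ × 0.6 F_EXX × L) = 305 / (0.75 × 0.6 × 550 × 155 × 10⁻³) = 7.95 mm.
Required leg w = t_e / 0.707 = 11.25 mm → use 12 mm.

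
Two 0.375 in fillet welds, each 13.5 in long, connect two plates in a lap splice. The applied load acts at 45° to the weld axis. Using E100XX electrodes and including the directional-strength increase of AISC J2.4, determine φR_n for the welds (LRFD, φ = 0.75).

φR_n ≈ 418 kips

E100XX → F_EXX = 100 ksi.
t_e = 0.707 × 0.375 = 0.2651 in; A_we = 0.2651 × 27 = 7.158 in².
Directional factor: 1.0 + 0.5 sin^1.5(45°) = 1.297.
F_nw = 0.6 × 100 × 1.297 = 77.84 ksi.
φR_n = 0.75 × 77.84 × 7.158 = 417.9 kips.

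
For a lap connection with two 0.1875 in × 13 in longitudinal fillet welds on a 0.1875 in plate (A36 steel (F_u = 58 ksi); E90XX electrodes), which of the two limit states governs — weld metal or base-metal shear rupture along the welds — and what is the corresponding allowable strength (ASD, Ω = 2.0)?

R_n/Ω ≈ 84.8 kips (base-metal shear rupture governs)

E90XX → F_EXX = 90 ksi.
t_e = 0.707 × 0.1875 = 0.1326 in; L = 26 in.
Weld metal: R_n/Ω = (1/2.0) × 0.6 × 90 × 0.1326 × 26 = 93.06 kips.
Base metal (shear rupture): R_n/Ω = (1/2.0) × 0.6 × 58 × 0.1875 × 26 = 84.82 kips.
Governing: base-metal shear rupture.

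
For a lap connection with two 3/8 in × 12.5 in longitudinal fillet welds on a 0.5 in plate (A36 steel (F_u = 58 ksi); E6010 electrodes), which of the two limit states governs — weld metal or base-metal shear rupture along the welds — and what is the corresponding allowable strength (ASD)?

E60XX → F_EXX = 60 ksi.
t_e = 0.707 × 0.375 = 0.2651 in; L = 25 in.
Weld metal: R_n/Ω = (1/2.0) × 0.6 × 60 × 0.2651 × 25 = 119.3 kips.
Base metal (shear rupture): R_n/Ω = (1/2.0) × 0.6 × 58 × 0.5 × 25 = 217.5 kips.
Governing: weld metal.

R_n/Ω ≈ 119 kips (weld metal governs)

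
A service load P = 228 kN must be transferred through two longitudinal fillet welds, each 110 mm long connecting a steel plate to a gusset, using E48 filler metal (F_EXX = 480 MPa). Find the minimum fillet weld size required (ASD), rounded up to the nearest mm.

w = 11 mm

Total weld length L = 220 mm.
Required throat t_e = P × Ω / (0.6 F_EXX × L) = 228 × 2.0 / (0.6 × 480 × 220 × 10⁻³) = 7.197 mm.
Required leg w = t_e / 0.707 = 10.18 mm → use 11 mm.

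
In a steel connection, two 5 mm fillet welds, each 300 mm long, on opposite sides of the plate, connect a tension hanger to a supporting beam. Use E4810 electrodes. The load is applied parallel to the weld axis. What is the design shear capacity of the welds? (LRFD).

φR_n ≈ 458 kN

E48XX → F_EXX = 480 MPa.
Effective throat t_e = 0.707 × 5 = 3.535 mm.
Total length L = 600 mm; A_we = 3.535 × 600 = 2121 mm².
F_nw = 0.6 F_EXX = 0.6 × 480 = 288 MPa.
φR_n = 0.75 × 288 × 2121 × 10⁻³ = 458.1 kN.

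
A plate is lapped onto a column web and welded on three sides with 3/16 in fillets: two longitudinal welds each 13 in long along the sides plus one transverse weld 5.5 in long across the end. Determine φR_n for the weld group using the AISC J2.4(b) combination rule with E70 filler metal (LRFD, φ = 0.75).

φR_n ≈ 132 kip

E70XX → F_EXX = 70 ksi.
t_e = 0.707 × 0.1875 = 0.1326 in.
R_nwl = 0.6 × 70 × 0.1326 × 26 = 144.8 kip (longitudinal, 2 welds).
R_nwt = 0.6 × 70 × 0.1326 × 5.5 = 30.62 kip (transverse, base value).
(i) R_nwl + R_nwt = 175.4 kip; (ii) 0.85 R_nwl + 1.5 R_nwt = 169 kip.
R_n = max = 175.4 kip [governs: (i)]; φR_n = 131.5 kip.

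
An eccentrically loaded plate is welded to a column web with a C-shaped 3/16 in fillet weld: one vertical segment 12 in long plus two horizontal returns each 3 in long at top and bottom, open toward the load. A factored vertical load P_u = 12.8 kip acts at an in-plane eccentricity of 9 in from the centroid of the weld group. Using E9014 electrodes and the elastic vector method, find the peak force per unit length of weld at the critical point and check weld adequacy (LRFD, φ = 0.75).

f_max ≈ 2.37 kip/in; adequate

E90XX → F_EXX = 90 ksi.
Total weld length L_w = 18 in. Treat welds as unit-width lines.
Centroid: x̄ = 2×3×1.5 / 18 = 0.5 in from the vertical weld.
Polar moment about centroid: J = I_x + I_y = [12³/12 + 2×3×6²] + [12×0.5² + 2(3³/12 + 3×1²)] = 373.5 in³.
Direct shear f_v = P/L_w = 12.8 / 18 = 0.7111 kip/in (vertical).
Torsion M = P·e = 12.8 × 9 = 115.2 kip·in.
Critical point at (x, y) = (2.5, 6) from centroid. f_tx = M·y/J = 1.851 kip/in; f_ty = M·x/J = 0.7711 kip/in.
Resultant f_max = √[f_tx² + (f_v + f_ty)²] = √[1.851² + (0.7111 + 0.7711)²] = 2.371 kip/in.
Capacity per unit length: φr_n = 0.75 × 0.6 × 90 × (0.707 × 0.1875) = 5.369 kip/in.
2.371 ≤ 5.369 → adequate.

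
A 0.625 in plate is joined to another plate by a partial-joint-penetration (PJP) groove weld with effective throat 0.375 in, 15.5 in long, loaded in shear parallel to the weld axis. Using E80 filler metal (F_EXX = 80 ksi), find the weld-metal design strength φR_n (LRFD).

φR_n ≈ 209 kips

Effective throat (given) t_e = 0.375 in.
A_we = 0.375 × 15.5 = 5.812 in².
F_nw = 0.6 F_EXX = 48 ksi.
φR_n = 0.75 × 48 × 5.812 = 209.2 kips.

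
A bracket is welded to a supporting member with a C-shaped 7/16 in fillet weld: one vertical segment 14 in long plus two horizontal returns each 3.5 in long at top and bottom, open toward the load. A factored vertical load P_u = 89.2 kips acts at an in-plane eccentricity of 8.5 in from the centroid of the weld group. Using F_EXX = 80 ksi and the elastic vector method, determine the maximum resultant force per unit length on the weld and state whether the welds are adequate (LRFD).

f_max ≈ 12 kip/in; NOT adequate

Total weld length L_w = 21 in. Treat welds as unit-width lines.
Centroid: x̄ = 2×3.5×1.75 / 21 = 0.5833 in from the vertical weld.
Polar moment about centroid: J = I_x + I_y = [14³/12 + 2×3.5×7²] + [14×0.5833² + 2(3.5³/12 + 3.5×1.167²)] = 593.1 in³.
Direct shear f_v = P/L_w = 89.2 / 21 = 4.248 kip/in (vertical).
Torsion M = P·e = 89.2 × 8.5 = 758.2 kip·in.
Critical point at (x, y) = (2.917, 7) from centroid. f_tx = M·y/J = 8.949 kip/in; f_ty = M·x/J = 3.729 kip/in.
Resultant f_max = √[f_tx² + (f_v + f_ty)²] = √[8.949² + (4.248 + 3.729)²] = 11.99 kip/in.
Capacity per unit length: φr_n = 0.75 × 0.6 × 80 × (0.707 × 0.4375) = 11.14 kip/in.
11.99 > 11.14 → NOT adequate.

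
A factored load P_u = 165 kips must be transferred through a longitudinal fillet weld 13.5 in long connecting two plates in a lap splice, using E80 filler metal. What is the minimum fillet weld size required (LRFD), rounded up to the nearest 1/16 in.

w = 1/2 in

E80XX → F_EXX = 80 ksi.
Total weld length L = 13.5 in.
Required throat t_e = P_u / (φ × 0.6 F_EXX × L) = 165 / (0.75 × 0.6 × 80 × 13.5) = 0.3395 in.
Required leg w = t_e / 0.707 = 0.4802 in → use 1/2 in.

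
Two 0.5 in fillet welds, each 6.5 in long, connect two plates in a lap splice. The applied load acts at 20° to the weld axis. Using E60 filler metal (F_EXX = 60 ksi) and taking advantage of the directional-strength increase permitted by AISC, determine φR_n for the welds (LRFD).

φR_n ≈ 136 kips

t_e = 0.707 × 0.5 = 0.3535 in; A_we = 0.3535 × 13 = 4.595 in².
Directional factor: 1.0 + 0.5 sin^1.5(20°) = 1.1.
F_nw = 0.6 × 60 × 1.1 = 39.6 ksi.
φR_n = 0.75 × 39.6 × 4.595 = 136.5 kips.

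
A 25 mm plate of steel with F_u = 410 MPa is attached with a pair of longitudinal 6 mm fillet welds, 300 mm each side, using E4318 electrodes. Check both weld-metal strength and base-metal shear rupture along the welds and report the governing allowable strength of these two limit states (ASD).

E43XX → F_EXX = 430 MPa.
t_e = 0.707 × 6 = 4.242 mm; L = 600 mm.
Weld metal: R_n/Ω = (1/2.0) × 0.6 × 430 × 4.242 × 600 × 10⁻³ = 328.3 kN.
Base metal (shear rupture): R_n/Ω = (1/2.0) × 0.6 × 410 × 25 × 600 × 10⁻³ = 1845 kN.
Governing: weld metal.

R_n/Ω ≈ 328 kN (weld metal governs)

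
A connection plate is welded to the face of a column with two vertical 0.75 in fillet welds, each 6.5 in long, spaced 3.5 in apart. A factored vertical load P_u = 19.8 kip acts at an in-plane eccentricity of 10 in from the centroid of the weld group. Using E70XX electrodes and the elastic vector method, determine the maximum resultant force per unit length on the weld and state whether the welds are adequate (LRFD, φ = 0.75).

f_max ≈ 9.36 kip/in; adequate

E70XX → F_EXX = 70 ksi.
Total weld length L_w = 13 in. Treat welds as unit-width lines.
Polar moment about centroid: J = 2[d³/12 + d(b/2)²] = 2[6.5³/12 + 6.5×1.75²] = 85.58 in³.
Direct shear f_v = P/L_w = 19.8 / 13 = 1.523 kip/in (vertical).
Torsion M = P·e = 19.8 × 10 = 198 kip·in.
Critical point at (x, y) = (1.75, 3.25) from centroid. f_tx = M·y/J = 7.519 kip/in; f_ty = M·x/J = 4.049 kip/in.
Resultant f_max = √[f_tx² + (f_v + f_ty)²] = √[7.519² + (1.523 + 4.049)²] = 9.358 kip/in.
Capacity per unit length: φr_n = 0.75 × 0.6 × 70 × (0.707 × 0.75) = 16.7 kip/in.
9.358 ≤ 16.7 → adequate.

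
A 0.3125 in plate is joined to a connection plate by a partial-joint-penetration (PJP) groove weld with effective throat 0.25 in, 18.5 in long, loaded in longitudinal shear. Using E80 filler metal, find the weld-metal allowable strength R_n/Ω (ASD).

E80XX → F_EXX = 80 ksi.
Effective throat (given) t_e = 0.25 in.
A_we = 0.25 × 18.5 = 4.625 in².
F_nw = 0.6 F_EXX = 48 ksi.
R_n/Ω = (48 × 4.625) / 2.0 = 111 kips.

R_n/Ω ≈ 111 kips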